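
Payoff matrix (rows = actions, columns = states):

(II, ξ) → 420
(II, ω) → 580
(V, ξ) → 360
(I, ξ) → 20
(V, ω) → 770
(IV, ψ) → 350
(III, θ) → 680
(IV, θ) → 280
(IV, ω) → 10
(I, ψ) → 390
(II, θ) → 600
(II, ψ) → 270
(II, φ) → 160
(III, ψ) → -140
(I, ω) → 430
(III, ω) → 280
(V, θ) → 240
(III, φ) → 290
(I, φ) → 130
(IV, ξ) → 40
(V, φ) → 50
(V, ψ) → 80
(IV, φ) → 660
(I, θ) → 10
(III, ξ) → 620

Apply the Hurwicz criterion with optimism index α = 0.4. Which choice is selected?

V

I: 0.4·430 + 0.6·10 = 178
II: 0.4·600 + 0.6·160 = 336
III: 0.4·680 + 0.6·(-140) = 188
IV: 0.4·660 + 0.6·10 = 270
V: 0.4·770 + 0.6·50 = 338
Highest Hurwicz score = 338 → V.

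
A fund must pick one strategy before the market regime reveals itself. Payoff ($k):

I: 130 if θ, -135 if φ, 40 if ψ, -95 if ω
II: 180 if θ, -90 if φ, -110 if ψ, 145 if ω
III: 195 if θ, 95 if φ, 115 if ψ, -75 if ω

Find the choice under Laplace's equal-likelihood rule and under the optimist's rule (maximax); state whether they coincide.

laplace → III; maximax → III (agree)

Row averages: I=-15, II=31.25, III=82.5
Highest average = 82.5 → III.
Row maxima: I=130, II=180, III=195
Best best-case = 195 → III.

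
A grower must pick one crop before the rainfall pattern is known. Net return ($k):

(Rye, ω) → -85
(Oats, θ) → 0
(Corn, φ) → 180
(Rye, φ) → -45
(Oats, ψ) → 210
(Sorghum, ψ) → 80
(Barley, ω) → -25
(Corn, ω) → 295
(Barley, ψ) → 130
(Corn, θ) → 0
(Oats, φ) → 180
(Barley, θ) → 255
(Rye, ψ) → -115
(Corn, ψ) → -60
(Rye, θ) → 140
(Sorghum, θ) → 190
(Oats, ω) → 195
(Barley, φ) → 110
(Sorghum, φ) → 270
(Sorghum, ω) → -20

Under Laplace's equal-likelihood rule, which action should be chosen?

Row averages: Barley=117.5, Oats=146.25, Corn=103.75, Sorghum=130, Rye=-26.25
Highest average = 146.25 → Oats.

Oats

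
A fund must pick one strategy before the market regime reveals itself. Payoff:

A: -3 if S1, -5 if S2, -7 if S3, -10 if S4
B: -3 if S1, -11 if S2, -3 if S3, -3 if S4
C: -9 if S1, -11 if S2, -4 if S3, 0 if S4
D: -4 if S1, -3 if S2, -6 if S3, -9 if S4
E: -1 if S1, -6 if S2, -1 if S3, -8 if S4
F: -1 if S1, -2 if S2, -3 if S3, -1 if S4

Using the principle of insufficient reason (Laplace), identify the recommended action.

Row averages: A=-6.25, B=-5, C=-6, D=-5.5, E=-4, F=-1.75
Highest average = -1.75 → F.

F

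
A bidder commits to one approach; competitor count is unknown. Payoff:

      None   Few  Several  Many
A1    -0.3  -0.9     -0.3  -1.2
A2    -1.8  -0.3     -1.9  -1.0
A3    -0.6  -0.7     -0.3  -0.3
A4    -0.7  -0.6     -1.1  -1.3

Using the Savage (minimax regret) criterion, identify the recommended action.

A3

Column bests: None=-0.3, Few=-0.3, Several=-0.3, Many=-0.3.
A1 regrets: 0.0, 0.6, 0.0, 0.9 → max 0.9
A2 regrets: 1.5, 0.0, 1.6, 0.7 → max 1.6
A3 regrets: 0.3, 0.4, 0.0, 0.0 → max 0.4
A4 regrets: 0.4, 0.3, 0.8, 1.0 → max 1.0
Smallest max regret = 0.4 → A3.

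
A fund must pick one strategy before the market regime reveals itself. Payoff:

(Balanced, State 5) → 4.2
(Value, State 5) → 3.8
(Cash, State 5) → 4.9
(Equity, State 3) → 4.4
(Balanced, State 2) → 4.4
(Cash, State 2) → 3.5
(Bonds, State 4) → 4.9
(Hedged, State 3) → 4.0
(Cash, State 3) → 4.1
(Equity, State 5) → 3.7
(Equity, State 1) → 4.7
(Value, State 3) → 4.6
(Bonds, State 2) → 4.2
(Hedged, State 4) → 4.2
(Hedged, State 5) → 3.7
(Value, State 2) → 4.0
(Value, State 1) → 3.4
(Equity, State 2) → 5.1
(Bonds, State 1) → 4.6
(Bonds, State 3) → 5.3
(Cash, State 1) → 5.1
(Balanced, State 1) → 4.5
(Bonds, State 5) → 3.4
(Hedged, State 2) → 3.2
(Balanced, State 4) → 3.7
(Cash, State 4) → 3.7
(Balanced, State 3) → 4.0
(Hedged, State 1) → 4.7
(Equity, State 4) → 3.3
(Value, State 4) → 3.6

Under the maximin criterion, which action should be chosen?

Balanced

Row minima: Equity=3.3, Cash=3.5, Balanced=3.7, Value=3.4, Hedged=3.2, Bonds=3.4
Best worst-case = 3.7 → Balanced.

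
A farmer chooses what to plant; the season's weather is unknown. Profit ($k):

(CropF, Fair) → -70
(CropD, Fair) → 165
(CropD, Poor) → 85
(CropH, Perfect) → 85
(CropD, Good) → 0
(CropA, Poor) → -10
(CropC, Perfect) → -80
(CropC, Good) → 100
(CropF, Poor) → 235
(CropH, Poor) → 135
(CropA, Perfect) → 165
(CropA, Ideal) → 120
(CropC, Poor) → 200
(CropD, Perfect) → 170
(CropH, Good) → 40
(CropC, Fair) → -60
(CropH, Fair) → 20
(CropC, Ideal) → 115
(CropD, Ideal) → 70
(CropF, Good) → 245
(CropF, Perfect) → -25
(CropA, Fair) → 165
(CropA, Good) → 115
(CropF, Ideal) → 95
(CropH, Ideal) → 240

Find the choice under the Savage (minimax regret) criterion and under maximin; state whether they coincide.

minimax regret → CropH; maximin → CropH (agree)

Column bests: Poor=235, Fair=165, Good=245, Ideal=240, Perfect=170.
CropH regrets: 100, 145, 205, 0, 85 → max 205
CropD regrets: 150, 0, 245, 170, 0 → max 245
CropF regrets: 0, 235, 0, 145, 195 → max 235
CropC regrets: 35, 225, 145, 125, 250 → max 250
CropA regrets: 245, 0, 130, 120, 5 → max 245
Smallest max regret = 205 → CropH.
Row minima: CropH=20, CropD=0, CropF=-70, CropC=-80, CropA=-10
Best worst-case = 20 → CropH.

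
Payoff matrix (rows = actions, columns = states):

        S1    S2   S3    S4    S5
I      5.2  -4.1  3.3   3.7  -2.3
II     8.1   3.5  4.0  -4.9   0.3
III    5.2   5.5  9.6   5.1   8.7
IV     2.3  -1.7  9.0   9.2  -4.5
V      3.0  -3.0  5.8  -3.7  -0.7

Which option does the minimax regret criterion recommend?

III

Column bests: S1=8.1, S2=5.5, S3=9.6, S4=9.2, S5=8.7.
I regrets: 2.9, 9.6, 6.3, 5.5, 11.0 → max 11.0
II regrets: 0.0, 2.0, 5.6, 14.1, 8.4 → max 14.1
III regrets: 2.9, 0.0, 0.0, 4.1, 0.0 → max 4.1
IV regrets: 5.8, 7.2, 0.6, 0.0, 13.2 → max 13.2
V regrets: 5.1, 8.5, 3.8, 12.9, 9.4 → max 12.9
Smallest max regret = 4.1 → III.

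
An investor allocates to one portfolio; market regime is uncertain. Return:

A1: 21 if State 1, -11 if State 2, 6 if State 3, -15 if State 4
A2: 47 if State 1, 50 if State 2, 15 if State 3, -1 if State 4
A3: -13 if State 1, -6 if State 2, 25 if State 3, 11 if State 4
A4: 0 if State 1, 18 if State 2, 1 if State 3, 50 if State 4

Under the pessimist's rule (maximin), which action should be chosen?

Row minima: A1=-15, A2=-1, A3=-13, A4=0
Best worst-case = 0 → A4.

A4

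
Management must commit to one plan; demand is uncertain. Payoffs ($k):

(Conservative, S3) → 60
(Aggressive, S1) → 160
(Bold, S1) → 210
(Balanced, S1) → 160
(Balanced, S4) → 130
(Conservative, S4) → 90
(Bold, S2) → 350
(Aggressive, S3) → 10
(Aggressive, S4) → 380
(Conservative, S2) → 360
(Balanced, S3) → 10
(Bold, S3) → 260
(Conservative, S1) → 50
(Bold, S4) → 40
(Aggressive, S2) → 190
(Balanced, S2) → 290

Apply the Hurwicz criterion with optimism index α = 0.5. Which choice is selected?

Conservative: 0.5·360 + 0.5·50 = 205
Balanced: 0.5·290 + 0.5·10 = 150
Aggressive: 0.5·380 + 0.5·10 = 195
Bold: 0.5·350 + 0.5·40 = 195
Highest Hurwicz score = 205 → Conservative.

Conservative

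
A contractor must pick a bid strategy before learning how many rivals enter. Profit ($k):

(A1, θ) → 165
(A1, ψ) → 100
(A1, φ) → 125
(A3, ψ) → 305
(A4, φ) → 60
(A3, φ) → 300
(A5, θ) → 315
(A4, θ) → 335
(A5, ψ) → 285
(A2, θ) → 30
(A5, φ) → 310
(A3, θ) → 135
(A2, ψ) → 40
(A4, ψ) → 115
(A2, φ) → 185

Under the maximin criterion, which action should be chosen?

A5

Row minima: A1=100, A2=30, A3=135, A4=60, A5=285
Best worst-case = 285 → A5.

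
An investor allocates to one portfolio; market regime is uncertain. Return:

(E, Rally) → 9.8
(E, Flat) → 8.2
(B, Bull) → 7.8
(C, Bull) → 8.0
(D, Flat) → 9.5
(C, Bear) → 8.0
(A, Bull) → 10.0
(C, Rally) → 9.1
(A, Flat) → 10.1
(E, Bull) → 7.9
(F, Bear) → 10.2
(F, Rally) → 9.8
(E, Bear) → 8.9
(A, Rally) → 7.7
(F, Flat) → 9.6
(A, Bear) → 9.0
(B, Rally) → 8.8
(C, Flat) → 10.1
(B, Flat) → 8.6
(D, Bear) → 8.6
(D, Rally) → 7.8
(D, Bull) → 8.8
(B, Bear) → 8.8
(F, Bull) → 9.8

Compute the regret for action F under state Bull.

0.2

Best payoff under Bull is 10.0.
Regret = 10.0 − 9.8 = 0.2.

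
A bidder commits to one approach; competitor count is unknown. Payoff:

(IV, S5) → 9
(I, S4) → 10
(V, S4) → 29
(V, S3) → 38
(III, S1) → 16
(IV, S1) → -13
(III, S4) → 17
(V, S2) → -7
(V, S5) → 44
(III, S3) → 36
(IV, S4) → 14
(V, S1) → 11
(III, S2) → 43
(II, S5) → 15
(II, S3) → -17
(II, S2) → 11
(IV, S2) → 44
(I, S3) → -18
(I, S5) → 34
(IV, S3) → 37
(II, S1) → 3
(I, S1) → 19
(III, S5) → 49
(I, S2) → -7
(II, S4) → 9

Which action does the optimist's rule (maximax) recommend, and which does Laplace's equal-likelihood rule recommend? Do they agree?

Row maxima: I=34, II=15, III=49, IV=44, V=44
Best best-case = 49 → III.
Row averages: I=7.6, II=4.2, III=32.2, IV=18.2, V=23
Highest average = 32.2 → III.

maximax → III; laplace → III (agree)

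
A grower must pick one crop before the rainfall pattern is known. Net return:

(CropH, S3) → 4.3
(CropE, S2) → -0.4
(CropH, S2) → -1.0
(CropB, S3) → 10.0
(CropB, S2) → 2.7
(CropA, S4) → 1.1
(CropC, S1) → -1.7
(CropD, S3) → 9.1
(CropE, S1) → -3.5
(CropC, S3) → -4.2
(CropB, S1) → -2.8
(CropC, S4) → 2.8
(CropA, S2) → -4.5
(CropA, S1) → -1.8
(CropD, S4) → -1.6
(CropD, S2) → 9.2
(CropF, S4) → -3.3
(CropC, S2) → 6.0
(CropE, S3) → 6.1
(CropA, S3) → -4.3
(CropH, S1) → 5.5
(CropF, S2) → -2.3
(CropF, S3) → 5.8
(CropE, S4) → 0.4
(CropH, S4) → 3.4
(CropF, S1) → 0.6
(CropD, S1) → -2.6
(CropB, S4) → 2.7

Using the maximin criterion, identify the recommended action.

CropH

Row minima: CropC=-4.2, CropB=-2.8, CropH=-1.0, CropF=-3.3, CropE=-3.5, CropA=-4.5, CropD=-2.6
Best worst-case = -1.0 → CropH.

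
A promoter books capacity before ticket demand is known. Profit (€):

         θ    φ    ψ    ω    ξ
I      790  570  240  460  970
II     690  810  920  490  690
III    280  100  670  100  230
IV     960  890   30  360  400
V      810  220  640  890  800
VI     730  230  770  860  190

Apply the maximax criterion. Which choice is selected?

Row maxima: I=970, II=920, III=670, IV=960, V=890, VI=860
Best best-case = 970 → I.

I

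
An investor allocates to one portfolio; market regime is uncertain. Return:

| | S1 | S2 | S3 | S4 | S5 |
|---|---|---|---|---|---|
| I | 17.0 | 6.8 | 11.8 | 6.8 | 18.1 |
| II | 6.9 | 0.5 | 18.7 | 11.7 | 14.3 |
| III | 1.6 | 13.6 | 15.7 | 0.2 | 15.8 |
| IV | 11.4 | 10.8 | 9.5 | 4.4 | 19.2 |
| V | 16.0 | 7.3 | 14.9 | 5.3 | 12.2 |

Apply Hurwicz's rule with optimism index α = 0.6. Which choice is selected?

I

I: 0.6·18.1 + 0.4·6.8 = 13.58
II: 0.6·18.7 + 0.4·0.5 = 11.42
III: 0.6·15.8 + 0.4·0.2 = 9.56
IV: 0.6·19.2 + 0.4·4.4 = 13.28
V: 0.6·16.0 + 0.4·5.3 = 11.72
Highest Hurwicz score = 13.58 → I.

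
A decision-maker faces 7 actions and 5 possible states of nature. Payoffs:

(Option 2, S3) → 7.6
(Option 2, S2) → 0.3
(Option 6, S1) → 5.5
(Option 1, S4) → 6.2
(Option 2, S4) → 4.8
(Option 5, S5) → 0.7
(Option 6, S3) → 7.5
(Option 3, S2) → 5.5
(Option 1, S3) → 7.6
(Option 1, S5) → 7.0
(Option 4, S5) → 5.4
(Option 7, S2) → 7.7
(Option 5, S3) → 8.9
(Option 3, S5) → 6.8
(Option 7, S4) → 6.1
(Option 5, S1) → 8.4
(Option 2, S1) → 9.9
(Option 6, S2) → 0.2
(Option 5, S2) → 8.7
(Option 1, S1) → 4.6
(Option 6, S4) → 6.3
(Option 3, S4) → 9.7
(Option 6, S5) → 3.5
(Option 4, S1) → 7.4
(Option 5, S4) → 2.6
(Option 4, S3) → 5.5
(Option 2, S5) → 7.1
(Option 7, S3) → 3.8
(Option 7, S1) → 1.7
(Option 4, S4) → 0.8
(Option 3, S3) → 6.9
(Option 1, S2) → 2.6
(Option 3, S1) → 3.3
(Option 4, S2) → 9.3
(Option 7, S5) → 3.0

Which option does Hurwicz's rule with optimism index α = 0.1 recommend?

Option 3

Option 1: 0.1·7.6 + 0.9·2.6 = 3.1
Option 2: 0.1·9.9 + 0.9·0.3 = 1.26
Option 3: 0.1·9.7 + 0.9·3.3 = 3.94
Option 4: 0.1·9.3 + 0.9·0.8 = 1.65
Option 5: 0.1·8.9 + 0.9·0.7 = 1.52
Option 6: 0.1·7.5 + 0.9·0.2 = 0.93
Option 7: 0.1·7.7 + 0.9·1.7 = 2.3
Highest Hurwicz score = 3.94 → Option 3.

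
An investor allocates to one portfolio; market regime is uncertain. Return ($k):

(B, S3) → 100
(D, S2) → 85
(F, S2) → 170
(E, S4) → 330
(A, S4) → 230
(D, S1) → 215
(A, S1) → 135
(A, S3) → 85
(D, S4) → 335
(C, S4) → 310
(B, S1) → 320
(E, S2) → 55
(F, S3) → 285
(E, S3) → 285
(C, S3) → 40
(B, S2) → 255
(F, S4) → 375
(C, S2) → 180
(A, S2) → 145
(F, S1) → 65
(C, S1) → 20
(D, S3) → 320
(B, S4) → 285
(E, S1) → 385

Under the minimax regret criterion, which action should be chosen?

D

Column bests: S1=385, S2=255, S3=320, S4=375.
A regrets: 250, 110, 235, 145 → max 250
B regrets: 65, 0, 220, 90 → max 220
C regrets: 365, 75, 280, 65 → max 365
D regrets: 170, 170, 0, 40 → max 170
E regrets: 0, 200, 35, 45 → max 200
F regrets: 320, 85, 35, 0 → max 320
Smallest max regret = 170 → D.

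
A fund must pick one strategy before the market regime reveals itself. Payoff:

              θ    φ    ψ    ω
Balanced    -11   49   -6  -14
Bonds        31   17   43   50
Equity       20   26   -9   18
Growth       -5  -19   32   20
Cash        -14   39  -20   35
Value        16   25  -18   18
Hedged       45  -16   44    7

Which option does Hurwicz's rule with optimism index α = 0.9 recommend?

Balanced: 0.9·49 + 0.1·(-14) = 42.7
Bonds: 0.9·50 + 0.1·17 = 46.7
Equity: 0.9·26 + 0.1·(-9) = 22.5
Growth: 0.9·32 + 0.1·(-19) = 26.9
Cash: 0.9·39 + 0.1·(-20) = 33.1
Value: 0.9·25 + 0.1·(-18) = 20.7
Hedged: 0.9·45 + 0.1·(-16) = 38.9
Highest Hurwicz score = 46.7 → Bonds.

Bonds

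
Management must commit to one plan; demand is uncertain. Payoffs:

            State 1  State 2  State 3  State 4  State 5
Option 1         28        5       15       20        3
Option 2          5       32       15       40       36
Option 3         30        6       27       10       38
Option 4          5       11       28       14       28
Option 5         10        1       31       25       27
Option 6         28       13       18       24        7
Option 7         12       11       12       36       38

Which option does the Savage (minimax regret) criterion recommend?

Column bests: State 1=30, State 2=32, State 3=31, State 4=40, State 5=38.
Option 1 regrets: 2, 27, 16, 20, 35 → max 35
Option 2 regrets: 25, 0, 16, 0, 2 → max 25
Option 3 regrets: 0, 26, 4, 30, 0 → max 30
Option 4 regrets: 25, 21, 3, 26, 10 → max 26
Option 5 regrets: 20, 31, 0, 15, 11 → max 31
Option 6 regrets: 2, 19, 13, 16, 31 → max 31
Option 7 regrets: 18, 21, 19, 4, 0 → max 21
Smallest max regret = 21 → Option 7.

Option 7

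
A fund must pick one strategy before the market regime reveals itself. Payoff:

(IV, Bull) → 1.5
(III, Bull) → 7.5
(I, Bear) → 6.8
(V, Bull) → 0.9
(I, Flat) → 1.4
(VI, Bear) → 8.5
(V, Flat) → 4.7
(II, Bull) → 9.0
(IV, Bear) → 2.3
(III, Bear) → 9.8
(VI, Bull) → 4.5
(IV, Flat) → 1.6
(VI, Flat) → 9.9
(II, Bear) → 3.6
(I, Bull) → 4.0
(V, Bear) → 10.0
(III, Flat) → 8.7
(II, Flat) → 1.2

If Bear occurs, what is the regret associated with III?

Best payoff under Bear is 10.0.
Regret = 10.0 − 9.8 = 0.2.

0.2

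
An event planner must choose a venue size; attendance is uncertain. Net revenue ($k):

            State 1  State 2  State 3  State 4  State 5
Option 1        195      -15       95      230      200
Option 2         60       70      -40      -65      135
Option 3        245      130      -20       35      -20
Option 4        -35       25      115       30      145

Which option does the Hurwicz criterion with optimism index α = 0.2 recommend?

Option 1: 0.2·230 + 0.8·(-15) = 34
Option 2: 0.2·135 + 0.8·(-65) = -25
Option 3: 0.2·245 + 0.8·(-20) = 33
Option 4: 0.2·145 + 0.8·(-35) = 1
Highest Hurwicz score = 34 → Option 1.

Option 1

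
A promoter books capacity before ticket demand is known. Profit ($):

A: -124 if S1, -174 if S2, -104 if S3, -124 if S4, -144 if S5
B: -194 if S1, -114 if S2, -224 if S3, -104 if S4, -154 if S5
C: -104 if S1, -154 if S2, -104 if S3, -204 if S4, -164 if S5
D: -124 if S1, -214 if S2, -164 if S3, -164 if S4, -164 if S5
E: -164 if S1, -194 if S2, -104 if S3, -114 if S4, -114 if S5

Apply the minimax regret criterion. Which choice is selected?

Column bests: S1=-104, S2=-114, S3=-104, S4=-104, S5=-114.
A regrets: 20, 60, 0, 20, 30 → max 60
B regrets: 90, 0, 120, 0, 40 → max 120
C regrets: 0, 40, 0, 100, 50 → max 100
D regrets: 20, 100, 60, 60, 50 → max 100
E regrets: 60, 80, 0, 10, 0 → max 80
Smallest max regret = 60 → A.

A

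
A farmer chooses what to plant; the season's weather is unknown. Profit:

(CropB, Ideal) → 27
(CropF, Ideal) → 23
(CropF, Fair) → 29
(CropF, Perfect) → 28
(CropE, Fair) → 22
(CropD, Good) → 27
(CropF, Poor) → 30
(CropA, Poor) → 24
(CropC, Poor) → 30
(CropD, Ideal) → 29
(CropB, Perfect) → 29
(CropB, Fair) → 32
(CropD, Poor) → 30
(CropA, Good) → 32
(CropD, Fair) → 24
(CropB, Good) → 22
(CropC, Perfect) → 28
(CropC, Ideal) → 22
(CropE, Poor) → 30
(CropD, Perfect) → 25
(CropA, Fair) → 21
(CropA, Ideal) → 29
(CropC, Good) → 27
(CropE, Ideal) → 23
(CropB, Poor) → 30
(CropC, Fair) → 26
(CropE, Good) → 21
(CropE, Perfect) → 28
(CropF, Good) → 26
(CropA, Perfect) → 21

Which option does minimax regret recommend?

Column bests: Poor=30, Fair=32, Good=32, Ideal=29, Perfect=29.
CropC regrets: 0, 6, 5, 7, 1 → max 7
CropE regrets: 0, 10, 11, 6, 1 → max 11
CropD regrets: 0, 8, 5, 0, 4 → max 8
CropB regrets: 0, 0, 10, 2, 0 → max 10
CropA regrets: 6, 11, 0, 0, 8 → max 11
CropF regrets: 0, 3, 6, 6, 1 → max 6
Smallest max regret = 6 → CropF.

CropF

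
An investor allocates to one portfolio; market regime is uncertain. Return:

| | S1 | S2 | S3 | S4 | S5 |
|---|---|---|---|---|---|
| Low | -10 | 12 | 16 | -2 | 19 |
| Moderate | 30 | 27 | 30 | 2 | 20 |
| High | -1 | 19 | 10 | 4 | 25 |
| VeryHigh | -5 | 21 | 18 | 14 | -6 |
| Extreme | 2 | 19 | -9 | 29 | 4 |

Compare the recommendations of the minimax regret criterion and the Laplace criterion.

minimax regret → Moderate; laplace → Moderate (agree)

Column bests: S1=30, S2=27, S3=30, S4=29, S5=25.
Low regrets: 40, 15, 14, 31, 6 → max 40
Moderate regrets: 0, 0, 0, 27, 5 → max 27
High regrets: 31, 8, 20, 25, 0 → max 31
VeryHigh regrets: 35, 6, 12, 15, 31 → max 35
Extreme regrets: 28, 8, 39, 0, 21 → max 39
Smallest max regret = 27 → Moderate.
Row averages: Low=7, Moderate=21.8, High=11.4, VeryHigh=8.4, Extreme=9
Highest average = 21.8 → Moderate.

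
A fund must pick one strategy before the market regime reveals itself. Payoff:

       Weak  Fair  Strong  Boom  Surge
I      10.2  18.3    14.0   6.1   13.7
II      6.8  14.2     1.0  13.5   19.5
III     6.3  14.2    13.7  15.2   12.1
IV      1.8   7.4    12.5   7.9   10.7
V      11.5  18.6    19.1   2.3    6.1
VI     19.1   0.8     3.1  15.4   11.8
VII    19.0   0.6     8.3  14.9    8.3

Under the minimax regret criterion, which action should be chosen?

I

Column bests: Weak=19.1, Fair=18.6, Strong=19.1, Boom=15.4, Surge=19.5.
I regrets: 8.9, 0.3, 5.1, 9.3, 5.8 → max 9.3
II regrets: 12.3, 4.4, 18.1, 1.9, 0.0 → max 18.1
III regrets: 12.8, 4.4, 5.4, 0.2, 7.4 → max 12.8
IV regrets: 17.3, 11.2, 6.6, 7.5, 8.8 → max 17.3
V regrets: 7.6, 0.0, 0.0, 13.1, 13.4 → max 13.4
VI regrets: 0.0, 17.8, 16.0, 0.0, 7.7 → max 17.8
VII regrets: 0.1, 18.0, 10.8, 0.5, 11.2 → max 18.0
Smallest max regret = 9.3 → I.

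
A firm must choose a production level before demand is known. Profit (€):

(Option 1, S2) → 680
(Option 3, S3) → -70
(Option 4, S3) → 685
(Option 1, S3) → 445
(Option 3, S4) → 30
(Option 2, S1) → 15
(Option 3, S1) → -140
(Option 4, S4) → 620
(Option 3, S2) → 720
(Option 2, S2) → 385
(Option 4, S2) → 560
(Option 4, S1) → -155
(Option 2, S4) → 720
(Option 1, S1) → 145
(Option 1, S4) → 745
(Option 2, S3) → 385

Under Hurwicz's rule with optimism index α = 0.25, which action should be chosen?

Option 1: 0.25·745 + 0.75·145 = 295
Option 2: 0.25·720 + 0.75·15 = 191.25
Option 3: 0.25·720 + 0.75·(-140) = 75
Option 4: 0.25·685 + 0.75·(-155) = 55
Highest Hurwicz score = 295 → Option 1.

Option 1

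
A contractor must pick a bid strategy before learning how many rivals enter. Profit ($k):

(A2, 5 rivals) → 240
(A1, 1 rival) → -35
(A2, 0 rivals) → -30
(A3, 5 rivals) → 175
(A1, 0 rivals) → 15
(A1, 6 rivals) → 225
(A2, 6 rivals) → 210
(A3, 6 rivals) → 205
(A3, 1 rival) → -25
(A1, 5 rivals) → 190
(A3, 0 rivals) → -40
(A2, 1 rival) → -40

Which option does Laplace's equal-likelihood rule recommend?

Row averages: A1=98.75, A2=95, A3=78.75
Highest average = 98.75 → A1.

A1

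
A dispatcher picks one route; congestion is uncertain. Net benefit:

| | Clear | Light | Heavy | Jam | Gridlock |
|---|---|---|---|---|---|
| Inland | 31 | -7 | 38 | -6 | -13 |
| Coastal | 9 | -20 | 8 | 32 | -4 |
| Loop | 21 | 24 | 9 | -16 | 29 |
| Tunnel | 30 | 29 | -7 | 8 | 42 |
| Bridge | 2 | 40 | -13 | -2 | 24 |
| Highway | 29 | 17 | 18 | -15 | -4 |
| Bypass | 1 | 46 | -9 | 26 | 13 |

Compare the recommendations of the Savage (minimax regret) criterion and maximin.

minimax regret → Tunnel; maximin → Tunnel (agree)

Column bests: Clear=31, Light=46, Heavy=38, Jam=32, Gridlock=42.
Inland regrets: 0, 53, 0, 38, 55 → max 55
Coastal regrets: 22, 66, 30, 0, 46 → max 66
Loop regrets: 10, 22, 29, 48, 13 → max 48
Tunnel regrets: 1, 17, 45, 24, 0 → max 45
Bridge regrets: 29, 6, 51, 34, 18 → max 51
Highway regrets: 2, 29, 20, 47, 46 → max 47
Bypass regrets: 30, 0, 47, 6, 29 → max 47
Smallest max regret = 45 → Tunnel.
Row minima: Inland=-13, Coastal=-20, Loop=-16, Tunnel=-7, Bridge=-13, Highway=-15, Bypass=-9
Best worst-case = -7 → Tunnel.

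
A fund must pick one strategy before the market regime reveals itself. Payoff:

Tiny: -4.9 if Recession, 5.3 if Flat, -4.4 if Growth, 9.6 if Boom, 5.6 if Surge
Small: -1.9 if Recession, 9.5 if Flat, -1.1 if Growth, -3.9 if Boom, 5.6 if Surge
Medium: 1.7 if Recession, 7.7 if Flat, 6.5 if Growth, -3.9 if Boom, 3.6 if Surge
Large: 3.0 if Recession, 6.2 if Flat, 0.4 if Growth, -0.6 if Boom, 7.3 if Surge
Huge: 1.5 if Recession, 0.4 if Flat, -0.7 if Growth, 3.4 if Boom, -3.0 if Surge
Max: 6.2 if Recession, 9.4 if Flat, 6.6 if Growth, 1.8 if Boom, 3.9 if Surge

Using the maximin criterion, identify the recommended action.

Max

Row minima: Tiny=-4.9, Small=-3.9, Medium=-3.9, Large=-0.6, Huge=-3.0, Max=1.8
Best worst-case = 1.8 → Max.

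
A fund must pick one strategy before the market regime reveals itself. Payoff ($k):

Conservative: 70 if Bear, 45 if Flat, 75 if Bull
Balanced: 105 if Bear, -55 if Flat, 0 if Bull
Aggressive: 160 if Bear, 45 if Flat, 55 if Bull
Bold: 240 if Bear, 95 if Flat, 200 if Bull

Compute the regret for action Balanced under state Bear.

135

Best payoff under Bear is 240.
Regret = 240 − 105 = 135.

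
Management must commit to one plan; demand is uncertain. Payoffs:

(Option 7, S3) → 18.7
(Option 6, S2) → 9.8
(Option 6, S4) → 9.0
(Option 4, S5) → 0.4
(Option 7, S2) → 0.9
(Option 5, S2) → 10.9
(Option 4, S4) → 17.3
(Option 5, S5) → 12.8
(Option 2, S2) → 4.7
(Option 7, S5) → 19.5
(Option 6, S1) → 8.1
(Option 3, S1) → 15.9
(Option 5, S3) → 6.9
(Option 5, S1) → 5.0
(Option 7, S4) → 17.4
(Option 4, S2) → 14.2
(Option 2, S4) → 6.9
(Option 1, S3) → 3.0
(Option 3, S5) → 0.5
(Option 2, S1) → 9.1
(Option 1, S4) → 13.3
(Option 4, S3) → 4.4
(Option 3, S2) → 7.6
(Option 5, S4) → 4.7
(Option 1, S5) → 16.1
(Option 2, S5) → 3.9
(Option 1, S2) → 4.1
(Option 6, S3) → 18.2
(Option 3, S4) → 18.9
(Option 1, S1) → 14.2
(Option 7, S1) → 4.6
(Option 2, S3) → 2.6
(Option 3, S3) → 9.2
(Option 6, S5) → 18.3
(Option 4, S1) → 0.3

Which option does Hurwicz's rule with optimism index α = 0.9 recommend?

Option 1: 0.9·16.1 + 0.1·3.0 = 14.79
Option 2: 0.9·9.1 + 0.1·2.6 = 8.45
Option 3: 0.9·18.9 + 0.1·0.5 = 17.06
Option 4: 0.9·17.3 + 0.1·0.3 = 15.6
Option 5: 0.9·12.8 + 0.1·4.7 = 11.99
Option 6: 0.9·18.3 + 0.1·8.1 = 17.28
Option 7: 0.9·19.5 + 0.1·0.9 = 17.64
Highest Hurwicz score = 17.64 → Option 7.

Option 7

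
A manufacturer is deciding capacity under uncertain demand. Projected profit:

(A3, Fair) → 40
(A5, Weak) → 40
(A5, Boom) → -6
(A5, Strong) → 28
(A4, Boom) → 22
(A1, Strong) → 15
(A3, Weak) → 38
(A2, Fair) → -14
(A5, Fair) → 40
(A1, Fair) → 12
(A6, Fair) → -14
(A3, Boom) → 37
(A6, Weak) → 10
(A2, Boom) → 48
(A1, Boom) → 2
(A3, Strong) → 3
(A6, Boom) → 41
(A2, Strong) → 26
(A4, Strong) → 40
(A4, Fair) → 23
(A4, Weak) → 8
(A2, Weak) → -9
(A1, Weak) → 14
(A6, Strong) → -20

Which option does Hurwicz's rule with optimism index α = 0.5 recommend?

A4

A1: 0.5·15 + 0.5·2 = 8.5
A2: 0.5·48 + 0.5·(-14) = 17
A3: 0.5·40 + 0.5·3 = 21.5
A4: 0.5·40 + 0.5·8 = 24
A5: 0.5·40 + 0.5·(-6) = 17
A6: 0.5·41 + 0.5·(-20) = 10.5
Highest Hurwicz score = 24 → A4.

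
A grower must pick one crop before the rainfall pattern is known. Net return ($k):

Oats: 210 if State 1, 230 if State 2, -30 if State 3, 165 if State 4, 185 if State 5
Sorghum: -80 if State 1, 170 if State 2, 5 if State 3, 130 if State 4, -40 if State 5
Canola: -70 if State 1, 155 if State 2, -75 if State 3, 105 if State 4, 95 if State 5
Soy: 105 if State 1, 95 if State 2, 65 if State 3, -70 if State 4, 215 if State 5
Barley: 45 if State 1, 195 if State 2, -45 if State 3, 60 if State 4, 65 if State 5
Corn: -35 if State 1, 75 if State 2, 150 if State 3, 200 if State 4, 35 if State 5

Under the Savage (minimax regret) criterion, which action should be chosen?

Oats

Column bests: State 1=210, State 2=230, State 3=150, State 4=200, State 5=215.
Oats regrets: 0, 0, 180, 35, 30 → max 180
Sorghum regrets: 290, 60, 145, 70, 255 → max 290
Canola regrets: 280, 75, 225, 95, 120 → max 280
Soy regrets: 105, 135, 85, 270, 0 → max 270
Barley regrets: 165, 35, 195, 140, 150 → max 195
Corn regrets: 245, 155, 0, 0, 180 → max 245
Smallest max regret = 180 → Oats.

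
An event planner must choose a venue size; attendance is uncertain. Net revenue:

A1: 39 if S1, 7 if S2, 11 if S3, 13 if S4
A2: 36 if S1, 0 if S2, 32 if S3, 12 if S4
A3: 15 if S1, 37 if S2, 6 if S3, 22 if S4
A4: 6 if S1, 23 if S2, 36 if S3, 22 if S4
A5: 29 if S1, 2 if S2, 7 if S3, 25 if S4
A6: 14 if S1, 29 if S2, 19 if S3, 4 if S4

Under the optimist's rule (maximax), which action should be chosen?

Row maxima: A1=39, A2=36, A3=37, A4=36, A5=29, A6=29
Best best-case = 39 → A1.

A1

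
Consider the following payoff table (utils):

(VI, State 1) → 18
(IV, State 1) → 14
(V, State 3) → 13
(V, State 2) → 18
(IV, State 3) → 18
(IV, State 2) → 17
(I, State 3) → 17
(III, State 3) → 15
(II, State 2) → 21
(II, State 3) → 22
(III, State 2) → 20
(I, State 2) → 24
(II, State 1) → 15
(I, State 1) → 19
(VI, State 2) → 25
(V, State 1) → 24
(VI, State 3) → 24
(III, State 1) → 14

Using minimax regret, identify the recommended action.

VI

Column bests: State 1=24, State 2=25, State 3=24.
I regrets: 5, 1, 7 → max 7
II regrets: 9, 4, 2 → max 9
III regrets: 10, 5, 9 → max 10
IV regrets: 10, 8, 6 → max 10
V regrets: 0, 7, 11 → max 11
VI regrets: 6, 0, 0 → max 6
Smallest max regret = 6 → VI.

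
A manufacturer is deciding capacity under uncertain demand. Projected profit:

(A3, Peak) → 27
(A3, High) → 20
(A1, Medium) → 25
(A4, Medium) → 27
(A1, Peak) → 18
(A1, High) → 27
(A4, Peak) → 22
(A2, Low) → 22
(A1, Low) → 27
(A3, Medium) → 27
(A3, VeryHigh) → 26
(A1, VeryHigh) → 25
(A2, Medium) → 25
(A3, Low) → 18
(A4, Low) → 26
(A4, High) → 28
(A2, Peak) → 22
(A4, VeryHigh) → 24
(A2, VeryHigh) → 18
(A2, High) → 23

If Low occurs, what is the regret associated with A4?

1

Best payoff under Low is 27.
Regret = 27 − 26 = 1.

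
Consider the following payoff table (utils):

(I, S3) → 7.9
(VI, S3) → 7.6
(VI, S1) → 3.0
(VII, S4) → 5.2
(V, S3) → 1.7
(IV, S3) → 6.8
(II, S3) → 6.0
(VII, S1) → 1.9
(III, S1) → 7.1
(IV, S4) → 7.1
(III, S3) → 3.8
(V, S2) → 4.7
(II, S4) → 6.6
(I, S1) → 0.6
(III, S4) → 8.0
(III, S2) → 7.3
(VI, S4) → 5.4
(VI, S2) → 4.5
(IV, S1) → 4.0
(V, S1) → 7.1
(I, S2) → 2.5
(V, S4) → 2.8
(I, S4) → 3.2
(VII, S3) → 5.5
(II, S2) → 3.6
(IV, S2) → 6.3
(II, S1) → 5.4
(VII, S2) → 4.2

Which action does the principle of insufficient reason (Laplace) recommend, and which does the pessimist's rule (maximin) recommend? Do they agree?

laplace → III; maximin → IV (disagree)

Row averages: I=3.55, II=5.4, III=6.55, IV=6.05, V=4.075, VI=5.125, VII=4.2
Highest average = 6.55 → III.
Row minima: I=0.6, II=3.6, III=3.8, IV=4.0, V=1.7, VI=3.0, VII=1.9
Best worst-case = 4.0 → IV.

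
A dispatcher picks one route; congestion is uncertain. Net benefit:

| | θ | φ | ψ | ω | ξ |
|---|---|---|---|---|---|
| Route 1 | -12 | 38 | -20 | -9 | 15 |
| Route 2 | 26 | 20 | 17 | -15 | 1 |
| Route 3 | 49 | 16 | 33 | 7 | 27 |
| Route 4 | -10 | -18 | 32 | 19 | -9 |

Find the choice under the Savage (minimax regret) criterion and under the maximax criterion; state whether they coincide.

minimax regret → Route 3; maximax → Route 3 (agree)

Column bests: θ=49, φ=38, ψ=33, ω=19, ξ=27.
Route 1 regrets: 61, 0, 53, 28, 12 → max 61
Route 2 regrets: 23, 18, 16, 34, 26 → max 34
Route 3 regrets: 0, 22, 0, 12, 0 → max 22
Route 4 regrets: 59, 56, 1, 0, 36 → max 59
Smallest max regret = 22 → Route 3.
Row maxima: Route 1=38, Route 2=26, Route 3=49, Route 4=32
Best best-case = 49 → Route 3.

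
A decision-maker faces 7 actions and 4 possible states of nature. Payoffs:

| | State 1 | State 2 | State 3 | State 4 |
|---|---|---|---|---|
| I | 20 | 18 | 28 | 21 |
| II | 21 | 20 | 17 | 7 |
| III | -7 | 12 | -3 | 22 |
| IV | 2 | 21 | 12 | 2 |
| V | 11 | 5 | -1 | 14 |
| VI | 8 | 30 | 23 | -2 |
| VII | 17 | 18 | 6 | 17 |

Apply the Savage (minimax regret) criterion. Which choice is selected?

I

Column bests: State 1=21, State 2=30, State 3=28, State 4=22.
I regrets: 1, 12, 0, 1 → max 12
II regrets: 0, 10, 11, 15 → max 15
III regrets: 28, 18, 31, 0 → max 31
IV regrets: 19, 9, 16, 20 → max 20
V regrets: 10, 25, 29, 8 → max 29
VI regrets: 13, 0, 5, 24 → max 24
VII regrets: 4, 12, 22, 5 → max 22
Smallest max regret = 12 → I.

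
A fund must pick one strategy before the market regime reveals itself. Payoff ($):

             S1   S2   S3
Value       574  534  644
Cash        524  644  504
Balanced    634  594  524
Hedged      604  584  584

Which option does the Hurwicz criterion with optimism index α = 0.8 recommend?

Value

Value: 0.8·644 + 0.2·534 = 622
Cash: 0.8·644 + 0.2·504 = 616
Balanced: 0.8·634 + 0.2·524 = 612
Hedged: 0.8·604 + 0.2·584 = 600
Highest Hurwicz score = 622 → Value.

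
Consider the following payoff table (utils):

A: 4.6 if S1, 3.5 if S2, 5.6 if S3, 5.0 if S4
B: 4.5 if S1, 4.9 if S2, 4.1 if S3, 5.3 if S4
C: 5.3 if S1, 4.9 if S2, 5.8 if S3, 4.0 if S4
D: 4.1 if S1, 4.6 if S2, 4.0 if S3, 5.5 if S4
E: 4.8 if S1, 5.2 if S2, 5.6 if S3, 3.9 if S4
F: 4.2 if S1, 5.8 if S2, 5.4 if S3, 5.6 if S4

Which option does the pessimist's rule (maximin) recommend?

F

Row minima: A=3.5, B=4.1, C=4.0, D=4.0, E=3.9, F=4.2
Best worst-case = 4.2 → F.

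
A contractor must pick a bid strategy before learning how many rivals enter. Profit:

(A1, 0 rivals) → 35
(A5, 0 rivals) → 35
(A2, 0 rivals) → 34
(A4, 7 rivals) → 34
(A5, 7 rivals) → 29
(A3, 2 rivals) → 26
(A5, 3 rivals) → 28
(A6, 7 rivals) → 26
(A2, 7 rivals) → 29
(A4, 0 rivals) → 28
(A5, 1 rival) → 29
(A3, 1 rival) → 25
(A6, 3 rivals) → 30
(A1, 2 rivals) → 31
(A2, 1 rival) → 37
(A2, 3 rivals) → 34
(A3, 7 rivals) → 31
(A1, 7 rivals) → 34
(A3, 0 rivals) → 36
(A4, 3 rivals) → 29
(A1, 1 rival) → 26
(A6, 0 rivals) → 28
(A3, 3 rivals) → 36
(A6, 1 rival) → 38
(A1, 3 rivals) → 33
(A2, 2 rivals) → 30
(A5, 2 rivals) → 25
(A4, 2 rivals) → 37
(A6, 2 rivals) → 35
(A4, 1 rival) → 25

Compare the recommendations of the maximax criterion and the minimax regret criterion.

Row maxima: A1=35, A2=37, A3=36, A4=37, A5=35, A6=38
Best best-case = 38 → A6.
Column bests: 0 rivals=36, 1 rival=38, 2 rivals=37, 3 rivals=36, 7 rivals=34.
A1 regrets: 1, 12, 6, 3, 0 → max 12
A2 regrets: 2, 1, 7, 2, 5 → max 7
A3 regrets: 0, 13, 11, 0, 3 → max 13
A4 regrets: 8, 13, 0, 7, 0 → max 13
A5 regrets: 1, 9, 12, 8, 5 → max 12
A6 regrets: 8, 0, 2, 6, 8 → max 8
Smallest max regret = 7 → A2.

maximax → A6; minimax regret → A2 (disagree)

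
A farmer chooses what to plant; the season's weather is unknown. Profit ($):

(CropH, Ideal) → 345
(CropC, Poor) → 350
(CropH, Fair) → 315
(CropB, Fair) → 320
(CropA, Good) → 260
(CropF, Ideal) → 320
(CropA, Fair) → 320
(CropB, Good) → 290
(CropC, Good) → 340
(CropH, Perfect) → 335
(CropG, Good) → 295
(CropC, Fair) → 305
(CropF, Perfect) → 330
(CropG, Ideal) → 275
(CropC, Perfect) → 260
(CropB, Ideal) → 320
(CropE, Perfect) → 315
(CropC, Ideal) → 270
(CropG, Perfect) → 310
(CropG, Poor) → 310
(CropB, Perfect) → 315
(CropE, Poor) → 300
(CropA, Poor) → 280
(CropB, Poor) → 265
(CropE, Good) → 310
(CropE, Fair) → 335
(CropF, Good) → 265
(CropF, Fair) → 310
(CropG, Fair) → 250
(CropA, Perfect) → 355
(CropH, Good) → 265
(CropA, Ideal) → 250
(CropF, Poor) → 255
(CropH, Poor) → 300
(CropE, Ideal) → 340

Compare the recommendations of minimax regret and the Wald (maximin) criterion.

Column bests: Poor=350, Fair=335, Good=340, Ideal=345, Perfect=355.
CropA regrets: 70, 15, 80, 95, 0 → max 95
CropB regrets: 85, 15, 50, 25, 40 → max 85
CropG regrets: 40, 85, 45, 70, 45 → max 85
CropE regrets: 50, 0, 30, 5, 40 → max 50
CropC regrets: 0, 30, 0, 75, 95 → max 95
CropF regrets: 95, 25, 75, 25, 25 → max 95
CropH regrets: 50, 20, 75, 0, 20 → max 75
Smallest max regret = 50 → CropE.
Row minima: CropA=250, CropB=265, CropG=250, CropE=300, CropC=260, CropF=255, CropH=265
Best worst-case = 300 → CropE.

minimax regret → CropE; maximin → CropE (agree)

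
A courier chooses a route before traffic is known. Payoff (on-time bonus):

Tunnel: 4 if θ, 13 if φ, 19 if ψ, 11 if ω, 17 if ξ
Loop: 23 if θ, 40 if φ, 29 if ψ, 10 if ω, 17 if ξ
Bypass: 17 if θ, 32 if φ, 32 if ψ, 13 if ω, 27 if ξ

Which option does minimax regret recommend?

Bypass

Column bests: θ=23, φ=40, ψ=32, ω=13, ξ=27.
Tunnel regrets: 19, 27, 13, 2, 10 → max 27
Loop regrets: 0, 0, 3, 3, 10 → max 10
Bypass regrets: 6, 8, 0, 0, 0 → max 8
Smallest max regret = 8 → Bypass.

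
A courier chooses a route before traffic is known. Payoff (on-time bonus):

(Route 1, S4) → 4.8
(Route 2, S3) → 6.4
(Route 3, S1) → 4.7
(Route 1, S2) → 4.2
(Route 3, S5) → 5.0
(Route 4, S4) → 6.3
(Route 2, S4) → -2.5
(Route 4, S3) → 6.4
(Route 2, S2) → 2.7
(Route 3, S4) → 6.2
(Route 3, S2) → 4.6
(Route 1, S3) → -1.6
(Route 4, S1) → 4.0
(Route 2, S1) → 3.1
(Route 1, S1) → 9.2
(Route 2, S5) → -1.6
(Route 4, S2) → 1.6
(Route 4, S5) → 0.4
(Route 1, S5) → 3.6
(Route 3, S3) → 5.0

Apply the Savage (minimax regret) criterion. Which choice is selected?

Route 3

Column bests: S1=9.2, S2=4.6, S3=6.4, S4=6.3, S5=5.0.
Route 1 regrets: 0.0, 0.4, 8.0, 1.5, 1.4 → max 8.0
Route 2 regrets: 6.1, 1.9, 0.0, 8.8, 6.6 → max 8.8
Route 3 regrets: 4.5, 0.0, 1.4, 0.1, 0.0 → max 4.5
Route 4 regrets: 5.2, 3.0, 0.0, 0.0, 4.6 → max 5.2
Smallest max regret = 4.5 → Route 3.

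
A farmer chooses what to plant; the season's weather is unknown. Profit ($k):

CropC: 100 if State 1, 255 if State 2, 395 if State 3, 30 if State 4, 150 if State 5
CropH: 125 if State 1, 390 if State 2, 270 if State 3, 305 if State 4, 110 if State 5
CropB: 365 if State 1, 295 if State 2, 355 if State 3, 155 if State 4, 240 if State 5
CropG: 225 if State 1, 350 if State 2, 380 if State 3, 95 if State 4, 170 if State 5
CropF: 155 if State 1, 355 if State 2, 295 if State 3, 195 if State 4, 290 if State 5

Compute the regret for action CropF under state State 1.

Best payoff under State 1 is 365.
Regret = 365 − 155 = 210.

210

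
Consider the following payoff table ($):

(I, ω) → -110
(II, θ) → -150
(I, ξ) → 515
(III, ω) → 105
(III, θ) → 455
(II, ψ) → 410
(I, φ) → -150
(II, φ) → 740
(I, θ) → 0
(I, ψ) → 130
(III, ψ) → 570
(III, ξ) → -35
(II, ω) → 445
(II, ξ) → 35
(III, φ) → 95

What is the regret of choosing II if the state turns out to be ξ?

480

Best payoff under ξ is 515.
Regret = 515 − 35 = 480.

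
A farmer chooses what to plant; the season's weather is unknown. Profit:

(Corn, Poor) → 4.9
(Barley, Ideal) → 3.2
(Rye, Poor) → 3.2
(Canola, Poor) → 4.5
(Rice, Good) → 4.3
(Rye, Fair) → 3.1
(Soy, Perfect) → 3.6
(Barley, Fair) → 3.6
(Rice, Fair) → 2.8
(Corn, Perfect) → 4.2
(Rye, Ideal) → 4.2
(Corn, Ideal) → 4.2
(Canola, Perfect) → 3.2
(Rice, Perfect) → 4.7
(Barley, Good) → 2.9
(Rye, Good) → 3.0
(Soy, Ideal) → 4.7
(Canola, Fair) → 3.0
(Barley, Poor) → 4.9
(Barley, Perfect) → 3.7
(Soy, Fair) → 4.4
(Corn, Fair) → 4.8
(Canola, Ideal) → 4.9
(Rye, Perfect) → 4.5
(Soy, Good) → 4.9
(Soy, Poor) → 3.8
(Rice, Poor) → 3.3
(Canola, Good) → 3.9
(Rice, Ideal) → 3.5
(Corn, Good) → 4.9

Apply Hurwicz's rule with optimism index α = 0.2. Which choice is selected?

Corn: 0.2·4.9 + 0.8·4.2 = 4.34
Barley: 0.2·4.9 + 0.8·2.9 = 3.3
Rye: 0.2·4.5 + 0.8·3.0 = 3.3
Rice: 0.2·4.7 + 0.8·2.8 = 3.18
Canola: 0.2·4.9 + 0.8·3.0 = 3.38
Soy: 0.2·4.9 + 0.8·3.6 = 3.86
Highest Hurwicz score = 4.34 → Corn.

Corn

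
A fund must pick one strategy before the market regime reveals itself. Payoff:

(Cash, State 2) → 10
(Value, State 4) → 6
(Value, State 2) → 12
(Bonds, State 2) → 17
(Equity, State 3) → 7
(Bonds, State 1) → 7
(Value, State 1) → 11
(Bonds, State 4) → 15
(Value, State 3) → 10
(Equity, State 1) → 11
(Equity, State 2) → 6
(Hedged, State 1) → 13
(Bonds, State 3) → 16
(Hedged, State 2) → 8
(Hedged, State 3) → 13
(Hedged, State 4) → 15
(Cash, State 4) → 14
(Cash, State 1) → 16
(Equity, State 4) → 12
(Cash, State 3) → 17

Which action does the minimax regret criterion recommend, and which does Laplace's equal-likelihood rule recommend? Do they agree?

minimax regret → Cash; laplace → Cash (agree)

Column bests: State 1=16, State 2=17, State 3=17, State 4=15.
Value regrets: 5, 5, 7, 9 → max 9
Equity regrets: 5, 11, 10, 3 → max 11
Bonds regrets: 9, 0, 1, 0 → max 9
Cash regrets: 0, 7, 0, 1 → max 7
Hedged regrets: 3, 9, 4, 0 → max 9
Smallest max regret = 7 → Cash.
Row averages: Value=9.75, Equity=9, Bonds=13.75, Cash=14.25, Hedged=12.25
Highest average = 14.25 → Cash.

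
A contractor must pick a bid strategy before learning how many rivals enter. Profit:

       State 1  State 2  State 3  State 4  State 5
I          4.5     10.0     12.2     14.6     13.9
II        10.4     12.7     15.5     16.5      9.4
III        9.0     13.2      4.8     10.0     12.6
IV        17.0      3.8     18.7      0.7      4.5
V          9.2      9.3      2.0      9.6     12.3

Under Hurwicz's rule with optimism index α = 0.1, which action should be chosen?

I: 0.1·14.6 + 0.9·4.5 = 5.51
II: 0.1·16.5 + 0.9·9.4 = 10.11
III: 0.1·13.2 + 0.9·4.8 = 5.64
IV: 0.1·18.7 + 0.9·0.7 = 2.5
V: 0.1·12.3 + 0.9·2.0 = 3.03
Highest Hurwicz score = 10.11 → II.

II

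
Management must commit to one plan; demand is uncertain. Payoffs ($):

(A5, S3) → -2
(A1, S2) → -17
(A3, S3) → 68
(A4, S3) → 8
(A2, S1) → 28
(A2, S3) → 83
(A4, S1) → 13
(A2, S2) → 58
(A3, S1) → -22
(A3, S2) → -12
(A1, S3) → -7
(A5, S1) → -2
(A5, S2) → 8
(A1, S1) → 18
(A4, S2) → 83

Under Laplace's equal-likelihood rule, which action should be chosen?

Row averages: A1=-2, A2=169/3, A3=34/3, A4=104/3, A5=4/3
Highest average = 169/3 → A2.

A2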